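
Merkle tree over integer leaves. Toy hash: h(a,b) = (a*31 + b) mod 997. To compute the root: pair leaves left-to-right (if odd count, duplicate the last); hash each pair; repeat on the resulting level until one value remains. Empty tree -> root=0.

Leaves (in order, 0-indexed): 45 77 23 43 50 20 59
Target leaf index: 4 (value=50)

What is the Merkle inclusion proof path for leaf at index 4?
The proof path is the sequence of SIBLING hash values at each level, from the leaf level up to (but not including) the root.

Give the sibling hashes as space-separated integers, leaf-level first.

L0 (leaves): [45, 77, 23, 43, 50, 20, 59], target index=4
L1: h(45,77)=(45*31+77)%997=475 [pair 0] h(23,43)=(23*31+43)%997=756 [pair 1] h(50,20)=(50*31+20)%997=573 [pair 2] h(59,59)=(59*31+59)%997=891 [pair 3] -> [475, 756, 573, 891]
  Sibling for proof at L0: 20
L2: h(475,756)=(475*31+756)%997=526 [pair 0] h(573,891)=(573*31+891)%997=708 [pair 1] -> [526, 708]
  Sibling for proof at L1: 891
L3: h(526,708)=(526*31+708)%997=65 [pair 0] -> [65]
  Sibling for proof at L2: 526
Root: 65
Proof path (sibling hashes from leaf to root): [20, 891, 526]

Answer: 20 891 526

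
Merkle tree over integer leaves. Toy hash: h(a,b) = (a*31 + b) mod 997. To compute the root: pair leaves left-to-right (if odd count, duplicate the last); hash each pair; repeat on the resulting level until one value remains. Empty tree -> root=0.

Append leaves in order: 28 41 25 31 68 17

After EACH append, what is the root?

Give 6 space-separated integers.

After append 28 (leaves=[28]):
  L0: [28]
  root=28
After append 41 (leaves=[28, 41]):
  L0: [28, 41]
  L1: h(28,41)=(28*31+41)%997=909 -> [909]
  root=909
After append 25 (leaves=[28, 41, 25]):
  L0: [28, 41, 25]
  L1: h(28,41)=(28*31+41)%997=909 h(25,25)=(25*31+25)%997=800 -> [909, 800]
  L2: h(909,800)=(909*31+800)%997=66 -> [66]
  root=66
After append 31 (leaves=[28, 41, 25, 31]):
  L0: [28, 41, 25, 31]
  L1: h(28,41)=(28*31+41)%997=909 h(25,31)=(25*31+31)%997=806 -> [909, 806]
  L2: h(909,806)=(909*31+806)%997=72 -> [72]
  root=72
After append 68 (leaves=[28, 41, 25, 31, 68]):
  L0: [28, 41, 25, 31, 68]
  L1: h(28,41)=(28*31+41)%997=909 h(25,31)=(25*31+31)%997=806 h(68,68)=(68*31+68)%997=182 -> [909, 806, 182]
  L2: h(909,806)=(909*31+806)%997=72 h(182,182)=(182*31+182)%997=839 -> [72, 839]
  L3: h(72,839)=(72*31+839)%997=80 -> [80]
  root=80
After append 17 (leaves=[28, 41, 25, 31, 68, 17]):
  L0: [28, 41, 25, 31, 68, 17]
  L1: h(28,41)=(28*31+41)%997=909 h(25,31)=(25*31+31)%997=806 h(68,17)=(68*31+17)%997=131 -> [909, 806, 131]
  L2: h(909,806)=(909*31+806)%997=72 h(131,131)=(131*31+131)%997=204 -> [72, 204]
  L3: h(72,204)=(72*31+204)%997=442 -> [442]
  root=442

Answer: 28 909 66 72 80 442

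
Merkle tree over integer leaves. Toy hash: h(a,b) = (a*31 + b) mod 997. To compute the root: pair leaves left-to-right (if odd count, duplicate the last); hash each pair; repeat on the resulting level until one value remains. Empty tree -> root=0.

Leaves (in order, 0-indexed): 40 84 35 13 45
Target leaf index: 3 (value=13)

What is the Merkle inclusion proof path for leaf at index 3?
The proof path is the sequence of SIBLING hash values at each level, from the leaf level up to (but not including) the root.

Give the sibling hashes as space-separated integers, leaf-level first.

Answer: 35 327 218

Derivation:
L0 (leaves): [40, 84, 35, 13, 45], target index=3
L1: h(40,84)=(40*31+84)%997=327 [pair 0] h(35,13)=(35*31+13)%997=101 [pair 1] h(45,45)=(45*31+45)%997=443 [pair 2] -> [327, 101, 443]
  Sibling for proof at L0: 35
L2: h(327,101)=(327*31+101)%997=268 [pair 0] h(443,443)=(443*31+443)%997=218 [pair 1] -> [268, 218]
  Sibling for proof at L1: 327
L3: h(268,218)=(268*31+218)%997=550 [pair 0] -> [550]
  Sibling for proof at L2: 218
Root: 550
Proof path (sibling hashes from leaf to root): [35, 327, 218]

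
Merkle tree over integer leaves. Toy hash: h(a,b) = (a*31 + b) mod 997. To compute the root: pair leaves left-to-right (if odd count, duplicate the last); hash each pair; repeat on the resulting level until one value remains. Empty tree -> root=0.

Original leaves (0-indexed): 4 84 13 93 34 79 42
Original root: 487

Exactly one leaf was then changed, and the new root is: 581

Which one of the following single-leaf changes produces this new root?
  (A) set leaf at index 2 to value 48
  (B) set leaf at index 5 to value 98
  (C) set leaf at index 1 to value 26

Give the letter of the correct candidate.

Original leaves: [4, 84, 13, 93, 34, 79, 42]
Target new root: 581
Try each candidate change and compute the resulting root:
Candidate A: set leaf[2] = 48 -> leaves = [4, 84, 48, 93, 34, 79, 42]
  L0: [4, 84, 48, 93, 34, 79, 42]
  L1: h(4,84)=(4*31+84)%997=208 h(48,93)=(48*31+93)%997=584 h(34,79)=(34*31+79)%997=136 h(42,42)=(42*31+42)%997=347 -> [208, 584, 136, 347]
  L2: h(208,584)=(208*31+584)%997=53 h(136,347)=(136*31+347)%997=575 -> [53, 575]
  L3: h(53,575)=(53*31+575)%997=224 -> [224]
  root = 224 != target 581
Candidate B: set leaf[5] = 98 -> leaves = [4, 84, 13, 93, 34, 98, 42]
  L0: [4, 84, 13, 93, 34, 98, 42]
  L1: h(4,84)=(4*31+84)%997=208 h(13,93)=(13*31+93)%997=496 h(34,98)=(34*31+98)%997=155 h(42,42)=(42*31+42)%997=347 -> [208, 496, 155, 347]
  L2: h(208,496)=(208*31+496)%997=962 h(155,347)=(155*31+347)%997=167 -> [962, 167]
  L3: h(962,167)=(962*31+167)%997=79 -> [79]
  root = 79 != target 581
Candidate C: set leaf[1] = 26 -> leaves = [4, 26, 13, 93, 34, 79, 42]
  L0: [4, 26, 13, 93, 34, 79, 42]
  L1: h(4,26)=(4*31+26)%997=150 h(13,93)=(13*31+93)%997=496 h(34,79)=(34*31+79)%997=136 h(42,42)=(42*31+42)%997=347 -> [150, 496, 136, 347]
  L2: h(150,496)=(150*31+496)%997=161 h(136,347)=(136*31+347)%997=575 -> [161, 575]
  L3: h(161,575)=(161*31+575)%997=581 -> [581]
  root = 581 == target 581  ** MATCH **
Candidate C produces the target root.

Answer: C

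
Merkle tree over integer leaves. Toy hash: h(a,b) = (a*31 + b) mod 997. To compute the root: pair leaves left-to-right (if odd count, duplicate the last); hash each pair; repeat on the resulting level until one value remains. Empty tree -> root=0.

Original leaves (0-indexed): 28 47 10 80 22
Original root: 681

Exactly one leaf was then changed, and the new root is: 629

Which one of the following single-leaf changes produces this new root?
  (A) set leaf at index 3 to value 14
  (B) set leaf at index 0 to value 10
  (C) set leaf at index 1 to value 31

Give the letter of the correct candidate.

Original leaves: [28, 47, 10, 80, 22]
Target new root: 629
Try each candidate change and compute the resulting root:
Candidate A: set leaf[3] = 14 -> leaves = [28, 47, 10, 14, 22]
  L0: [28, 47, 10, 14, 22]
  L1: h(28,47)=(28*31+47)%997=915 h(10,14)=(10*31+14)%997=324 h(22,22)=(22*31+22)%997=704 -> [915, 324, 704]
  L2: h(915,324)=(915*31+324)%997=773 h(704,704)=(704*31+704)%997=594 -> [773, 594]
  L3: h(773,594)=(773*31+594)%997=629 -> [629]
  root = 629 == target 629  ** MATCH **
Candidate B: set leaf[0] = 10 -> leaves = [10, 47, 10, 80, 22]
  L0: [10, 47, 10, 80, 22]
  L1: h(10,47)=(10*31+47)%997=357 h(10,80)=(10*31+80)%997=390 h(22,22)=(22*31+22)%997=704 -> [357, 390, 704]
  L2: h(357,390)=(357*31+390)%997=490 h(704,704)=(704*31+704)%997=594 -> [490, 594]
  L3: h(490,594)=(490*31+594)%997=829 -> [829]
  root = 829 != target 629
Candidate C: set leaf[1] = 31 -> leaves = [28, 31, 10, 80, 22]
  L0: [28, 31, 10, 80, 22]
  L1: h(28,31)=(28*31+31)%997=899 h(10,80)=(10*31+80)%997=390 h(22,22)=(22*31+22)%997=704 -> [899, 390, 704]
  L2: h(899,390)=(899*31+390)%997=343 h(704,704)=(704*31+704)%997=594 -> [343, 594]
  L3: h(343,594)=(343*31+594)%997=260 -> [260]
  root = 260 != target 629
Candidate A produces the target root.

Answer: A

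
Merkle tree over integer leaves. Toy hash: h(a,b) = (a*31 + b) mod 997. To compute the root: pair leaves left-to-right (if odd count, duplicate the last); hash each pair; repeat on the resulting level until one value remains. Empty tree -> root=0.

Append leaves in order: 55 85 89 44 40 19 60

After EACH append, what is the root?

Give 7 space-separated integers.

Answer: 55 793 512 467 602 927 591

Derivation:
After append 55 (leaves=[55]):
  L0: [55]
  root=55
After append 85 (leaves=[55, 85]):
  L0: [55, 85]
  L1: h(55,85)=(55*31+85)%997=793 -> [793]
  root=793
After append 89 (leaves=[55, 85, 89]):
  L0: [55, 85, 89]
  L1: h(55,85)=(55*31+85)%997=793 h(89,89)=(89*31+89)%997=854 -> [793, 854]
  L2: h(793,854)=(793*31+854)%997=512 -> [512]
  root=512
After append 44 (leaves=[55, 85, 89, 44]):
  L0: [55, 85, 89, 44]
  L1: h(55,85)=(55*31+85)%997=793 h(89,44)=(89*31+44)%997=809 -> [793, 809]
  L2: h(793,809)=(793*31+809)%997=467 -> [467]
  root=467
After append 40 (leaves=[55, 85, 89, 44, 40]):
  L0: [55, 85, 89, 44, 40]
  L1: h(55,85)=(55*31+85)%997=793 h(89,44)=(89*31+44)%997=809 h(40,40)=(40*31+40)%997=283 -> [793, 809, 283]
  L2: h(793,809)=(793*31+809)%997=467 h(283,283)=(283*31+283)%997=83 -> [467, 83]
  L3: h(467,83)=(467*31+83)%997=602 -> [602]
  root=602
After append 19 (leaves=[55, 85, 89, 44, 40, 19]):
  L0: [55, 85, 89, 44, 40, 19]
  L1: h(55,85)=(55*31+85)%997=793 h(89,44)=(89*31+44)%997=809 h(40,19)=(40*31+19)%997=262 -> [793, 809, 262]
  L2: h(793,809)=(793*31+809)%997=467 h(262,262)=(262*31+262)%997=408 -> [467, 408]
  L3: h(467,408)=(467*31+408)%997=927 -> [927]
  root=927
After append 60 (leaves=[55, 85, 89, 44, 40, 19, 60]):
  L0: [55, 85, 89, 44, 40, 19, 60]
  L1: h(55,85)=(55*31+85)%997=793 h(89,44)=(89*31+44)%997=809 h(40,19)=(40*31+19)%997=262 h(60,60)=(60*31+60)%997=923 -> [793, 809, 262, 923]
  L2: h(793,809)=(793*31+809)%997=467 h(262,923)=(262*31+923)%997=72 -> [467, 72]
  L3: h(467,72)=(467*31+72)%997=591 -> [591]
  root=591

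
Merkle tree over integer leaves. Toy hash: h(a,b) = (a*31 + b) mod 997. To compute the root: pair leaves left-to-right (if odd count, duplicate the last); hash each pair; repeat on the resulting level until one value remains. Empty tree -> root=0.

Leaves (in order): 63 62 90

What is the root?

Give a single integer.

L0: [63, 62, 90]
L1: h(63,62)=(63*31+62)%997=21 h(90,90)=(90*31+90)%997=886 -> [21, 886]
L2: h(21,886)=(21*31+886)%997=540 -> [540]

Answer: 540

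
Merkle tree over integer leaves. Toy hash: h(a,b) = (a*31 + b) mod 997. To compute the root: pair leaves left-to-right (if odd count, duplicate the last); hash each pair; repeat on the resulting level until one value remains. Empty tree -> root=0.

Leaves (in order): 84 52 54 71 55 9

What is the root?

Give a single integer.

L0: [84, 52, 54, 71, 55, 9]
L1: h(84,52)=(84*31+52)%997=662 h(54,71)=(54*31+71)%997=748 h(55,9)=(55*31+9)%997=717 -> [662, 748, 717]
L2: h(662,748)=(662*31+748)%997=333 h(717,717)=(717*31+717)%997=13 -> [333, 13]
L3: h(333,13)=(333*31+13)%997=366 -> [366]

Answer: 366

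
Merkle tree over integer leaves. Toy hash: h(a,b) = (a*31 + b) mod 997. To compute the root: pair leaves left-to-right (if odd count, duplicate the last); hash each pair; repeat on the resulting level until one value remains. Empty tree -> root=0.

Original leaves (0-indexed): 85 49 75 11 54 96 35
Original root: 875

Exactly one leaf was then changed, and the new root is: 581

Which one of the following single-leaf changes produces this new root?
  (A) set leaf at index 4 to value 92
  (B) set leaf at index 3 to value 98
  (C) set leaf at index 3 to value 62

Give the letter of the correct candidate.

Original leaves: [85, 49, 75, 11, 54, 96, 35]
Target new root: 581
Try each candidate change and compute the resulting root:
Candidate A: set leaf[4] = 92 -> leaves = [85, 49, 75, 11, 92, 96, 35]
  L0: [85, 49, 75, 11, 92, 96, 35]
  L1: h(85,49)=(85*31+49)%997=690 h(75,11)=(75*31+11)%997=342 h(92,96)=(92*31+96)%997=954 h(35,35)=(35*31+35)%997=123 -> [690, 342, 954, 123]
  L2: h(690,342)=(690*31+342)%997=795 h(954,123)=(954*31+123)%997=784 -> [795, 784]
  L3: h(795,784)=(795*31+784)%997=504 -> [504]
  root = 504 != target 581
Candidate B: set leaf[3] = 98 -> leaves = [85, 49, 75, 98, 54, 96, 35]
  L0: [85, 49, 75, 98, 54, 96, 35]
  L1: h(85,49)=(85*31+49)%997=690 h(75,98)=(75*31+98)%997=429 h(54,96)=(54*31+96)%997=773 h(35,35)=(35*31+35)%997=123 -> [690, 429, 773, 123]
  L2: h(690,429)=(690*31+429)%997=882 h(773,123)=(773*31+123)%997=158 -> [882, 158]
  L3: h(882,158)=(882*31+158)%997=581 -> [581]
  root = 581 == target 581  ** MATCH **
Candidate C: set leaf[3] = 62 -> leaves = [85, 49, 75, 62, 54, 96, 35]
  L0: [85, 49, 75, 62, 54, 96, 35]
  L1: h(85,49)=(85*31+49)%997=690 h(75,62)=(75*31+62)%997=393 h(54,96)=(54*31+96)%997=773 h(35,35)=(35*31+35)%997=123 -> [690, 393, 773, 123]
  L2: h(690,393)=(690*31+393)%997=846 h(773,123)=(773*31+123)%997=158 -> [846, 158]
  L3: h(846,158)=(846*31+158)%997=462 -> [462]
  root = 462 != target 581
Candidate B produces the target root.

Answer: B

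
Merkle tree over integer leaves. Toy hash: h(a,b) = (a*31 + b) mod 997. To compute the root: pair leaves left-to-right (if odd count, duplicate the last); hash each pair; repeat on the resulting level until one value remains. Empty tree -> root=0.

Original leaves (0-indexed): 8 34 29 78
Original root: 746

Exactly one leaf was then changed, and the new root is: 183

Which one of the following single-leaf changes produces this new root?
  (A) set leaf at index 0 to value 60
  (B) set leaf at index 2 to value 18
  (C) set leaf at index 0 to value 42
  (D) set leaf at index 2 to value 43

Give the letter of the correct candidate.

Original leaves: [8, 34, 29, 78]
Target new root: 183
Try each candidate change and compute the resulting root:
Candidate A: set leaf[0] = 60 -> leaves = [60, 34, 29, 78]
  L0: [60, 34, 29, 78]
  L1: h(60,34)=(60*31+34)%997=897 h(29,78)=(29*31+78)%997=977 -> [897, 977]
  L2: h(897,977)=(897*31+977)%997=868 -> [868]
  root = 868 != target 183
Candidate B: set leaf[2] = 18 -> leaves = [8, 34, 18, 78]
  L0: [8, 34, 18, 78]
  L1: h(8,34)=(8*31+34)%997=282 h(18,78)=(18*31+78)%997=636 -> [282, 636]
  L2: h(282,636)=(282*31+636)%997=405 -> [405]
  root = 405 != target 183
Candidate C: set leaf[0] = 42 -> leaves = [42, 34, 29, 78]
  L0: [42, 34, 29, 78]
  L1: h(42,34)=(42*31+34)%997=339 h(29,78)=(29*31+78)%997=977 -> [339, 977]
  L2: h(339,977)=(339*31+977)%997=519 -> [519]
  root = 519 != target 183
Candidate D: set leaf[2] = 43 -> leaves = [8, 34, 43, 78]
  L0: [8, 34, 43, 78]
  L1: h(8,34)=(8*31+34)%997=282 h(43,78)=(43*31+78)%997=414 -> [282, 414]
  L2: h(282,414)=(282*31+414)%997=183 -> [183]
  root = 183 == target 183  ** MATCH **
Candidate D produces the target root.

Answer: D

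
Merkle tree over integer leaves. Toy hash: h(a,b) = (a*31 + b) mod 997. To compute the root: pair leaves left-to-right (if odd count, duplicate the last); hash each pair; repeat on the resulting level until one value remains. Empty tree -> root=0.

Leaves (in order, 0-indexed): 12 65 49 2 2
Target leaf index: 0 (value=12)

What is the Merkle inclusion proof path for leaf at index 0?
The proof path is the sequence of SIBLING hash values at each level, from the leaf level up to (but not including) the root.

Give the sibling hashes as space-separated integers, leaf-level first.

Answer: 65 524 54

Derivation:
L0 (leaves): [12, 65, 49, 2, 2], target index=0
L1: h(12,65)=(12*31+65)%997=437 [pair 0] h(49,2)=(49*31+2)%997=524 [pair 1] h(2,2)=(2*31+2)%997=64 [pair 2] -> [437, 524, 64]
  Sibling for proof at L0: 65
L2: h(437,524)=(437*31+524)%997=113 [pair 0] h(64,64)=(64*31+64)%997=54 [pair 1] -> [113, 54]
  Sibling for proof at L1: 524
L3: h(113,54)=(113*31+54)%997=566 [pair 0] -> [566]
  Sibling for proof at L2: 54
Root: 566
Proof path (sibling hashes from leaf to root): [65, 524, 54]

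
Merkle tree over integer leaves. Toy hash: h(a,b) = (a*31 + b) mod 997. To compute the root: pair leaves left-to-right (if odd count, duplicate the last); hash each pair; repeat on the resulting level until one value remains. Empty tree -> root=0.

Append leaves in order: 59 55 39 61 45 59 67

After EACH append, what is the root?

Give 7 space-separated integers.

After append 59 (leaves=[59]):
  L0: [59]
  root=59
After append 55 (leaves=[59, 55]):
  L0: [59, 55]
  L1: h(59,55)=(59*31+55)%997=887 -> [887]
  root=887
After append 39 (leaves=[59, 55, 39]):
  L0: [59, 55, 39]
  L1: h(59,55)=(59*31+55)%997=887 h(39,39)=(39*31+39)%997=251 -> [887, 251]
  L2: h(887,251)=(887*31+251)%997=829 -> [829]
  root=829
After append 61 (leaves=[59, 55, 39, 61]):
  L0: [59, 55, 39, 61]
  L1: h(59,55)=(59*31+55)%997=887 h(39,61)=(39*31+61)%997=273 -> [887, 273]
  L2: h(887,273)=(887*31+273)%997=851 -> [851]
  root=851
After append 45 (leaves=[59, 55, 39, 61, 45]):
  L0: [59, 55, 39, 61, 45]
  L1: h(59,55)=(59*31+55)%997=887 h(39,61)=(39*31+61)%997=273 h(45,45)=(45*31+45)%997=443 -> [887, 273, 443]
  L2: h(887,273)=(887*31+273)%997=851 h(443,443)=(443*31+443)%997=218 -> [851, 218]
  L3: h(851,218)=(851*31+218)%997=677 -> [677]
  root=677
After append 59 (leaves=[59, 55, 39, 61, 45, 59]):
  L0: [59, 55, 39, 61, 45, 59]
  L1: h(59,55)=(59*31+55)%997=887 h(39,61)=(39*31+61)%997=273 h(45,59)=(45*31+59)%997=457 -> [887, 273, 457]
  L2: h(887,273)=(887*31+273)%997=851 h(457,457)=(457*31+457)%997=666 -> [851, 666]
  L3: h(851,666)=(851*31+666)%997=128 -> [128]
  root=128
After append 67 (leaves=[59, 55, 39, 61, 45, 59, 67]):
  L0: [59, 55, 39, 61, 45, 59, 67]
  L1: h(59,55)=(59*31+55)%997=887 h(39,61)=(39*31+61)%997=273 h(45,59)=(45*31+59)%997=457 h(67,67)=(67*31+67)%997=150 -> [887, 273, 457, 150]
  L2: h(887,273)=(887*31+273)%997=851 h(457,150)=(457*31+150)%997=359 -> [851, 359]
  L3: h(851,359)=(851*31+359)%997=818 -> [818]
  root=818

Answer: 59 887 829 851 677 128 818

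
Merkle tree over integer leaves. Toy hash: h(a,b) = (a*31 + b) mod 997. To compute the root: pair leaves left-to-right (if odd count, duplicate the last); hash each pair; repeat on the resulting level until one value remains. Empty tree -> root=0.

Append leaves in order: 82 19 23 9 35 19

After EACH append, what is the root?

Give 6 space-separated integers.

After append 82 (leaves=[82]):
  L0: [82]
  root=82
After append 19 (leaves=[82, 19]):
  L0: [82, 19]
  L1: h(82,19)=(82*31+19)%997=567 -> [567]
  root=567
After append 23 (leaves=[82, 19, 23]):
  L0: [82, 19, 23]
  L1: h(82,19)=(82*31+19)%997=567 h(23,23)=(23*31+23)%997=736 -> [567, 736]
  L2: h(567,736)=(567*31+736)%997=367 -> [367]
  root=367
After append 9 (leaves=[82, 19, 23, 9]):
  L0: [82, 19, 23, 9]
  L1: h(82,19)=(82*31+19)%997=567 h(23,9)=(23*31+9)%997=722 -> [567, 722]
  L2: h(567,722)=(567*31+722)%997=353 -> [353]
  root=353
After append 35 (leaves=[82, 19, 23, 9, 35]):
  L0: [82, 19, 23, 9, 35]
  L1: h(82,19)=(82*31+19)%997=567 h(23,9)=(23*31+9)%997=722 h(35,35)=(35*31+35)%997=123 -> [567, 722, 123]
  L2: h(567,722)=(567*31+722)%997=353 h(123,123)=(123*31+123)%997=945 -> [353, 945]
  L3: h(353,945)=(353*31+945)%997=921 -> [921]
  root=921
After append 19 (leaves=[82, 19, 23, 9, 35, 19]):
  L0: [82, 19, 23, 9, 35, 19]
  L1: h(82,19)=(82*31+19)%997=567 h(23,9)=(23*31+9)%997=722 h(35,19)=(35*31+19)%997=107 -> [567, 722, 107]
  L2: h(567,722)=(567*31+722)%997=353 h(107,107)=(107*31+107)%997=433 -> [353, 433]
  L3: h(353,433)=(353*31+433)%997=409 -> [409]
  root=409

Answer: 82 567 367 353 921 409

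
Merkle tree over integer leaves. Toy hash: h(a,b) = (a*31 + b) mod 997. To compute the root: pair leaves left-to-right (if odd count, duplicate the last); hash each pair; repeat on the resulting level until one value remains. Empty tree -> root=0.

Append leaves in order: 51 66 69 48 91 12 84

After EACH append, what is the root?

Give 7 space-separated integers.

Answer: 51 650 424 403 992 458 313

Derivation:
After append 51 (leaves=[51]):
  L0: [51]
  root=51
After append 66 (leaves=[51, 66]):
  L0: [51, 66]
  L1: h(51,66)=(51*31+66)%997=650 -> [650]
  root=650
After append 69 (leaves=[51, 66, 69]):
  L0: [51, 66, 69]
  L1: h(51,66)=(51*31+66)%997=650 h(69,69)=(69*31+69)%997=214 -> [650, 214]
  L2: h(650,214)=(650*31+214)%997=424 -> [424]
  root=424
After append 48 (leaves=[51, 66, 69, 48]):
  L0: [51, 66, 69, 48]
  L1: h(51,66)=(51*31+66)%997=650 h(69,48)=(69*31+48)%997=193 -> [650, 193]
  L2: h(650,193)=(650*31+193)%997=403 -> [403]
  root=403
After append 91 (leaves=[51, 66, 69, 48, 91]):
  L0: [51, 66, 69, 48, 91]
  L1: h(51,66)=(51*31+66)%997=650 h(69,48)=(69*31+48)%997=193 h(91,91)=(91*31+91)%997=918 -> [650, 193, 918]
  L2: h(650,193)=(650*31+193)%997=403 h(918,918)=(918*31+918)%997=463 -> [403, 463]
  L3: h(403,463)=(403*31+463)%997=992 -> [992]
  root=992
After append 12 (leaves=[51, 66, 69, 48, 91, 12]):
  L0: [51, 66, 69, 48, 91, 12]
  L1: h(51,66)=(51*31+66)%997=650 h(69,48)=(69*31+48)%997=193 h(91,12)=(91*31+12)%997=839 -> [650, 193, 839]
  L2: h(650,193)=(650*31+193)%997=403 h(839,839)=(839*31+839)%997=926 -> [403, 926]
  L3: h(403,926)=(403*31+926)%997=458 -> [458]
  root=458
After append 84 (leaves=[51, 66, 69, 48, 91, 12, 84]):
  L0: [51, 66, 69, 48, 91, 12, 84]
  L1: h(51,66)=(51*31+66)%997=650 h(69,48)=(69*31+48)%997=193 h(91,12)=(91*31+12)%997=839 h(84,84)=(84*31+84)%997=694 -> [650, 193, 839, 694]
  L2: h(650,193)=(650*31+193)%997=403 h(839,694)=(839*31+694)%997=781 -> [403, 781]
  L3: h(403,781)=(403*31+781)%997=313 -> [313]
  root=313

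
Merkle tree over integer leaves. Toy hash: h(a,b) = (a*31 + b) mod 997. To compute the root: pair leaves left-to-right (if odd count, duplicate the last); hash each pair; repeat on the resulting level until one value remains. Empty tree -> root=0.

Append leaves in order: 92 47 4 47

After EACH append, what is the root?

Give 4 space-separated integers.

Answer: 92 905 267 310

Derivation:
After append 92 (leaves=[92]):
  L0: [92]
  root=92
After append 47 (leaves=[92, 47]):
  L0: [92, 47]
  L1: h(92,47)=(92*31+47)%997=905 -> [905]
  root=905
After append 4 (leaves=[92, 47, 4]):
  L0: [92, 47, 4]
  L1: h(92,47)=(92*31+47)%997=905 h(4,4)=(4*31+4)%997=128 -> [905, 128]
  L2: h(905,128)=(905*31+128)%997=267 -> [267]
  root=267
After append 47 (leaves=[92, 47, 4, 47]):
  L0: [92, 47, 4, 47]
  L1: h(92,47)=(92*31+47)%997=905 h(4,47)=(4*31+47)%997=171 -> [905, 171]
  L2: h(905,171)=(905*31+171)%997=310 -> [310]
  root=310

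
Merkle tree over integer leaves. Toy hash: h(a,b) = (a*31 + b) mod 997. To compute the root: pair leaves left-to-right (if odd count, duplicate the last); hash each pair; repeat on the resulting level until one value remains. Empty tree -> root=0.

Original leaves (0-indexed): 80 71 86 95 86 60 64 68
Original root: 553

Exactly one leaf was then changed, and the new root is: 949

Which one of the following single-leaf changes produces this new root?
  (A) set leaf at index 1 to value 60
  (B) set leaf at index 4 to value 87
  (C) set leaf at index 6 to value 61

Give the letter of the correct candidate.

Answer: A

Derivation:
Original leaves: [80, 71, 86, 95, 86, 60, 64, 68]
Target new root: 949
Try each candidate change and compute the resulting root:
Candidate A: set leaf[1] = 60 -> leaves = [80, 60, 86, 95, 86, 60, 64, 68]
  L0: [80, 60, 86, 95, 86, 60, 64, 68]
  L1: h(80,60)=(80*31+60)%997=546 h(86,95)=(86*31+95)%997=767 h(86,60)=(86*31+60)%997=732 h(64,68)=(64*31+68)%997=58 -> [546, 767, 732, 58]
  L2: h(546,767)=(546*31+767)%997=744 h(732,58)=(732*31+58)%997=816 -> [744, 816]
  L3: h(744,816)=(744*31+816)%997=949 -> [949]
  root = 949 == target 949  ** MATCH **
Candidate B: set leaf[4] = 87 -> leaves = [80, 71, 86, 95, 87, 60, 64, 68]
  L0: [80, 71, 86, 95, 87, 60, 64, 68]
  L1: h(80,71)=(80*31+71)%997=557 h(86,95)=(86*31+95)%997=767 h(87,60)=(87*31+60)%997=763 h(64,68)=(64*31+68)%997=58 -> [557, 767, 763, 58]
  L2: h(557,767)=(557*31+767)%997=88 h(763,58)=(763*31+58)%997=780 -> [88, 780]
  L3: h(88,780)=(88*31+780)%997=517 -> [517]
  root = 517 != target 949
Candidate C: set leaf[6] = 61 -> leaves = [80, 71, 86, 95, 86, 60, 61, 68]
  L0: [80, 71, 86, 95, 86, 60, 61, 68]
  L1: h(80,71)=(80*31+71)%997=557 h(86,95)=(86*31+95)%997=767 h(86,60)=(86*31+60)%997=732 h(61,68)=(61*31+68)%997=962 -> [557, 767, 732, 962]
  L2: h(557,767)=(557*31+767)%997=88 h(732,962)=(732*31+962)%997=723 -> [88, 723]
  L3: h(88,723)=(88*31+723)%997=460 -> [460]
  root = 460 != target 949
Candidate A produces the target root.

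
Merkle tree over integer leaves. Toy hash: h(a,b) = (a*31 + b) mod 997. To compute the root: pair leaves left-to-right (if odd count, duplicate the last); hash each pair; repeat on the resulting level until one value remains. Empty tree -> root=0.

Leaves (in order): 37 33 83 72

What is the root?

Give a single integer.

L0: [37, 33, 83, 72]
L1: h(37,33)=(37*31+33)%997=183 h(83,72)=(83*31+72)%997=651 -> [183, 651]
L2: h(183,651)=(183*31+651)%997=342 -> [342]

Answer: 342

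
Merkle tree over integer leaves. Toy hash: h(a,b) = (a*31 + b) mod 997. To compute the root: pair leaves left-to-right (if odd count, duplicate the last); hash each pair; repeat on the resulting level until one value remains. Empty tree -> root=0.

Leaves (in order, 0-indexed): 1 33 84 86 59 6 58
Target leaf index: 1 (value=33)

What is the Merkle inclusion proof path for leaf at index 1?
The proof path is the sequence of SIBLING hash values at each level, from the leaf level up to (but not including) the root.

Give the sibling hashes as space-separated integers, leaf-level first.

L0 (leaves): [1, 33, 84, 86, 59, 6, 58], target index=1
L1: h(1,33)=(1*31+33)%997=64 [pair 0] h(84,86)=(84*31+86)%997=696 [pair 1] h(59,6)=(59*31+6)%997=838 [pair 2] h(58,58)=(58*31+58)%997=859 [pair 3] -> [64, 696, 838, 859]
  Sibling for proof at L0: 1
L2: h(64,696)=(64*31+696)%997=686 [pair 0] h(838,859)=(838*31+859)%997=915 [pair 1] -> [686, 915]
  Sibling for proof at L1: 696
L3: h(686,915)=(686*31+915)%997=247 [pair 0] -> [247]
  Sibling for proof at L2: 915
Root: 247
Proof path (sibling hashes from leaf to root): [1, 696, 915]

Answer: 1 696 915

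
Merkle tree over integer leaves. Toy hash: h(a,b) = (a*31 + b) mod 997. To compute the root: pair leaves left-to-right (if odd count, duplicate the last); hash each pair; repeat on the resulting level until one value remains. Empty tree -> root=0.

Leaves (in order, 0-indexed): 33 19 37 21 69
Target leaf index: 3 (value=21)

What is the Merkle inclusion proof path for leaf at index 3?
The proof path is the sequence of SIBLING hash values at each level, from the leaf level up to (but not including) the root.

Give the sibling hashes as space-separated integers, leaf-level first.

L0 (leaves): [33, 19, 37, 21, 69], target index=3
L1: h(33,19)=(33*31+19)%997=45 [pair 0] h(37,21)=(37*31+21)%997=171 [pair 1] h(69,69)=(69*31+69)%997=214 [pair 2] -> [45, 171, 214]
  Sibling for proof at L0: 37
L2: h(45,171)=(45*31+171)%997=569 [pair 0] h(214,214)=(214*31+214)%997=866 [pair 1] -> [569, 866]
  Sibling for proof at L1: 45
L3: h(569,866)=(569*31+866)%997=559 [pair 0] -> [559]
  Sibling for proof at L2: 866
Root: 559
Proof path (sibling hashes from leaf to root): [37, 45, 866]

Answer: 37 45 866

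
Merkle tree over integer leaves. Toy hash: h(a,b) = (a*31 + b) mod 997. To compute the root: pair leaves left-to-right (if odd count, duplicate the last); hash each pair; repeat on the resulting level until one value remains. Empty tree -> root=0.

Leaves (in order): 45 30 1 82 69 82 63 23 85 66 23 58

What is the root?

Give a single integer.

L0: [45, 30, 1, 82, 69, 82, 63, 23, 85, 66, 23, 58]
L1: h(45,30)=(45*31+30)%997=428 h(1,82)=(1*31+82)%997=113 h(69,82)=(69*31+82)%997=227 h(63,23)=(63*31+23)%997=979 h(85,66)=(85*31+66)%997=707 h(23,58)=(23*31+58)%997=771 -> [428, 113, 227, 979, 707, 771]
L2: h(428,113)=(428*31+113)%997=420 h(227,979)=(227*31+979)%997=40 h(707,771)=(707*31+771)%997=754 -> [420, 40, 754]
L3: h(420,40)=(420*31+40)%997=99 h(754,754)=(754*31+754)%997=200 -> [99, 200]
L4: h(99,200)=(99*31+200)%997=278 -> [278]

Answer: 278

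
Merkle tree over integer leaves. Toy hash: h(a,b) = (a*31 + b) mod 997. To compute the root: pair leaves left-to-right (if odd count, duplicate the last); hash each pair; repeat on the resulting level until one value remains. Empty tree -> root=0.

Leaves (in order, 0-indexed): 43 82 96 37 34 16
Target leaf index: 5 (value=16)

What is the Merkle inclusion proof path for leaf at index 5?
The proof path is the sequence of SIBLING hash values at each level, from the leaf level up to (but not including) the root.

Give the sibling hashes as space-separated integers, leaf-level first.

Answer: 34 73 19

Derivation:
L0 (leaves): [43, 82, 96, 37, 34, 16], target index=5
L1: h(43,82)=(43*31+82)%997=418 [pair 0] h(96,37)=(96*31+37)%997=22 [pair 1] h(34,16)=(34*31+16)%997=73 [pair 2] -> [418, 22, 73]
  Sibling for proof at L0: 34
L2: h(418,22)=(418*31+22)%997=19 [pair 0] h(73,73)=(73*31+73)%997=342 [pair 1] -> [19, 342]
  Sibling for proof at L1: 73
L3: h(19,342)=(19*31+342)%997=931 [pair 0] -> [931]
  Sibling for proof at L2: 19
Root: 931
Proof path (sibling hashes from leaf to root): [34, 73, 19]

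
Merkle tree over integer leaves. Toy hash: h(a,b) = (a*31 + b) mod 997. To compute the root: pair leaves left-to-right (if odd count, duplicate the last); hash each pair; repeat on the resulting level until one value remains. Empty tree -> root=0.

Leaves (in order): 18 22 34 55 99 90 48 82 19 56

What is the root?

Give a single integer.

Answer: 943

Derivation:
L0: [18, 22, 34, 55, 99, 90, 48, 82, 19, 56]
L1: h(18,22)=(18*31+22)%997=580 h(34,55)=(34*31+55)%997=112 h(99,90)=(99*31+90)%997=168 h(48,82)=(48*31+82)%997=573 h(19,56)=(19*31+56)%997=645 -> [580, 112, 168, 573, 645]
L2: h(580,112)=(580*31+112)%997=146 h(168,573)=(168*31+573)%997=796 h(645,645)=(645*31+645)%997=700 -> [146, 796, 700]
L3: h(146,796)=(146*31+796)%997=337 h(700,700)=(700*31+700)%997=466 -> [337, 466]
L4: h(337,466)=(337*31+466)%997=943 -> [943]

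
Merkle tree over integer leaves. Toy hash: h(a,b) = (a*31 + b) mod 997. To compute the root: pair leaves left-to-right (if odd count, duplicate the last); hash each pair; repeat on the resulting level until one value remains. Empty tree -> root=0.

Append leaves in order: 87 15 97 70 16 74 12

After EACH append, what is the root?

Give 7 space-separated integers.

After append 87 (leaves=[87]):
  L0: [87]
  root=87
After append 15 (leaves=[87, 15]):
  L0: [87, 15]
  L1: h(87,15)=(87*31+15)%997=718 -> [718]
  root=718
After append 97 (leaves=[87, 15, 97]):
  L0: [87, 15, 97]
  L1: h(87,15)=(87*31+15)%997=718 h(97,97)=(97*31+97)%997=113 -> [718, 113]
  L2: h(718,113)=(718*31+113)%997=437 -> [437]
  root=437
After append 70 (leaves=[87, 15, 97, 70]):
  L0: [87, 15, 97, 70]
  L1: h(87,15)=(87*31+15)%997=718 h(97,70)=(97*31+70)%997=86 -> [718, 86]
  L2: h(718,86)=(718*31+86)%997=410 -> [410]
  root=410
After append 16 (leaves=[87, 15, 97, 70, 16]):
  L0: [87, 15, 97, 70, 16]
  L1: h(87,15)=(87*31+15)%997=718 h(97,70)=(97*31+70)%997=86 h(16,16)=(16*31+16)%997=512 -> [718, 86, 512]
  L2: h(718,86)=(718*31+86)%997=410 h(512,512)=(512*31+512)%997=432 -> [410, 432]
  L3: h(410,432)=(410*31+432)%997=181 -> [181]
  root=181
After append 74 (leaves=[87, 15, 97, 70, 16, 74]):
  L0: [87, 15, 97, 70, 16, 74]
  L1: h(87,15)=(87*31+15)%997=718 h(97,70)=(97*31+70)%997=86 h(16,74)=(16*31+74)%997=570 -> [718, 86, 570]
  L2: h(718,86)=(718*31+86)%997=410 h(570,570)=(570*31+570)%997=294 -> [410, 294]
  L3: h(410,294)=(410*31+294)%997=43 -> [43]
  root=43
After append 12 (leaves=[87, 15, 97, 70, 16, 74, 12]):
  L0: [87, 15, 97, 70, 16, 74, 12]
  L1: h(87,15)=(87*31+15)%997=718 h(97,70)=(97*31+70)%997=86 h(16,74)=(16*31+74)%997=570 h(12,12)=(12*31+12)%997=384 -> [718, 86, 570, 384]
  L2: h(718,86)=(718*31+86)%997=410 h(570,384)=(570*31+384)%997=108 -> [410, 108]
  L3: h(410,108)=(410*31+108)%997=854 -> [854]
  root=854

Answer: 87 718 437 410 181 43 854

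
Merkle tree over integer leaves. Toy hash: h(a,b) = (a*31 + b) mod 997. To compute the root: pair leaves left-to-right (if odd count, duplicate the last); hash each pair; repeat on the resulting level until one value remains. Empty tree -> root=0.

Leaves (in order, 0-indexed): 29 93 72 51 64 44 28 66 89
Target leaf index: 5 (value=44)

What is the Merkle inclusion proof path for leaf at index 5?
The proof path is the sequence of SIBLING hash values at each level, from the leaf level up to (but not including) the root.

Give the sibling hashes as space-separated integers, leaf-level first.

L0 (leaves): [29, 93, 72, 51, 64, 44, 28, 66, 89], target index=5
L1: h(29,93)=(29*31+93)%997=992 [pair 0] h(72,51)=(72*31+51)%997=289 [pair 1] h(64,44)=(64*31+44)%997=34 [pair 2] h(28,66)=(28*31+66)%997=934 [pair 3] h(89,89)=(89*31+89)%997=854 [pair 4] -> [992, 289, 34, 934, 854]
  Sibling for proof at L0: 64
L2: h(992,289)=(992*31+289)%997=134 [pair 0] h(34,934)=(34*31+934)%997=991 [pair 1] h(854,854)=(854*31+854)%997=409 [pair 2] -> [134, 991, 409]
  Sibling for proof at L1: 934
L3: h(134,991)=(134*31+991)%997=160 [pair 0] h(409,409)=(409*31+409)%997=127 [pair 1] -> [160, 127]
  Sibling for proof at L2: 134
L4: h(160,127)=(160*31+127)%997=102 [pair 0] -> [102]
  Sibling for proof at L3: 127
Root: 102
Proof path (sibling hashes from leaf to root): [64, 934, 134, 127]

Answer: 64 934 134 127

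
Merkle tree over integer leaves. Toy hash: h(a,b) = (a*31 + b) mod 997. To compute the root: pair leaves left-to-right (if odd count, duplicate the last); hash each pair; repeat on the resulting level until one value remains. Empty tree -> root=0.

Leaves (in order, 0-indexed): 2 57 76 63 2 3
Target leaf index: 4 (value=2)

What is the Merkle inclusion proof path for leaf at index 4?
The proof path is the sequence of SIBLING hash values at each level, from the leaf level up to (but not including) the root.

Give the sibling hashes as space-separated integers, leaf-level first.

L0 (leaves): [2, 57, 76, 63, 2, 3], target index=4
L1: h(2,57)=(2*31+57)%997=119 [pair 0] h(76,63)=(76*31+63)%997=425 [pair 1] h(2,3)=(2*31+3)%997=65 [pair 2] -> [119, 425, 65]
  Sibling for proof at L0: 3
L2: h(119,425)=(119*31+425)%997=126 [pair 0] h(65,65)=(65*31+65)%997=86 [pair 1] -> [126, 86]
  Sibling for proof at L1: 65
L3: h(126,86)=(126*31+86)%997=4 [pair 0] -> [4]
  Sibling for proof at L2: 126
Root: 4
Proof path (sibling hashes from leaf to root): [3, 65, 126]

Answer: 3 65 126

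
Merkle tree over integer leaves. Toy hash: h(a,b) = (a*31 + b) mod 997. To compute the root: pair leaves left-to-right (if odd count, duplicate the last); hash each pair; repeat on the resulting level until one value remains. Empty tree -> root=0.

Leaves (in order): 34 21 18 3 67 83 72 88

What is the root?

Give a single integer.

L0: [34, 21, 18, 3, 67, 83, 72, 88]
L1: h(34,21)=(34*31+21)%997=78 h(18,3)=(18*31+3)%997=561 h(67,83)=(67*31+83)%997=166 h(72,88)=(72*31+88)%997=326 -> [78, 561, 166, 326]
L2: h(78,561)=(78*31+561)%997=985 h(166,326)=(166*31+326)%997=487 -> [985, 487]
L3: h(985,487)=(985*31+487)%997=115 -> [115]

Answer: 115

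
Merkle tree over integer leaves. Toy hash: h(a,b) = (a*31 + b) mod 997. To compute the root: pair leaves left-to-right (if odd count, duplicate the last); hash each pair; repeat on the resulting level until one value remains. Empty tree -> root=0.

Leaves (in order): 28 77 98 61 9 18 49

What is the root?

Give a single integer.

L0: [28, 77, 98, 61, 9, 18, 49]
L1: h(28,77)=(28*31+77)%997=945 h(98,61)=(98*31+61)%997=108 h(9,18)=(9*31+18)%997=297 h(49,49)=(49*31+49)%997=571 -> [945, 108, 297, 571]
L2: h(945,108)=(945*31+108)%997=490 h(297,571)=(297*31+571)%997=805 -> [490, 805]
L3: h(490,805)=(490*31+805)%997=43 -> [43]

Answer: 43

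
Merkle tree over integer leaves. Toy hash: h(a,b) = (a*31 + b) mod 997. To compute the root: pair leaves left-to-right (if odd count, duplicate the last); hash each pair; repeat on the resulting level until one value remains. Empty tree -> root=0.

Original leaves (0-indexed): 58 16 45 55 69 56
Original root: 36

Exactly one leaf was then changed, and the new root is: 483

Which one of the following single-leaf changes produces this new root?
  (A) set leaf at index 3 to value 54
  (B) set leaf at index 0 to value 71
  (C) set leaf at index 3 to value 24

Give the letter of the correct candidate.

Answer: B

Derivation:
Original leaves: [58, 16, 45, 55, 69, 56]
Target new root: 483
Try each candidate change and compute the resulting root:
Candidate A: set leaf[3] = 54 -> leaves = [58, 16, 45, 54, 69, 56]
  L0: [58, 16, 45, 54, 69, 56]
  L1: h(58,16)=(58*31+16)%997=817 h(45,54)=(45*31+54)%997=452 h(69,56)=(69*31+56)%997=201 -> [817, 452, 201]
  L2: h(817,452)=(817*31+452)%997=854 h(201,201)=(201*31+201)%997=450 -> [854, 450]
  L3: h(854,450)=(854*31+450)%997=5 -> [5]
  root = 5 != target 483
Candidate B: set leaf[0] = 71 -> leaves = [71, 16, 45, 55, 69, 56]
  L0: [71, 16, 45, 55, 69, 56]
  L1: h(71,16)=(71*31+16)%997=223 h(45,55)=(45*31+55)%997=453 h(69,56)=(69*31+56)%997=201 -> [223, 453, 201]
  L2: h(223,453)=(223*31+453)%997=387 h(201,201)=(201*31+201)%997=450 -> [387, 450]
  L3: h(387,450)=(387*31+450)%997=483 -> [483]
  root = 483 == target 483  ** MATCH **
Candidate C: set leaf[3] = 24 -> leaves = [58, 16, 45, 24, 69, 56]
  L0: [58, 16, 45, 24, 69, 56]
  L1: h(58,16)=(58*31+16)%997=817 h(45,24)=(45*31+24)%997=422 h(69,56)=(69*31+56)%997=201 -> [817, 422, 201]
  L2: h(817,422)=(817*31+422)%997=824 h(201,201)=(201*31+201)%997=450 -> [824, 450]
  L3: h(824,450)=(824*31+450)%997=72 -> [72]
  root = 72 != target 483
Candidate B produces the target root.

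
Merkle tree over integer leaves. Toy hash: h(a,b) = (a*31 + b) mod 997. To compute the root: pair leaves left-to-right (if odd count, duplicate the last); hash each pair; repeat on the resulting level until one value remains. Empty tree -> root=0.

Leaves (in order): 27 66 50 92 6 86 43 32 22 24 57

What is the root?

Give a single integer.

Answer: 552

Derivation:
L0: [27, 66, 50, 92, 6, 86, 43, 32, 22, 24, 57]
L1: h(27,66)=(27*31+66)%997=903 h(50,92)=(50*31+92)%997=645 h(6,86)=(6*31+86)%997=272 h(43,32)=(43*31+32)%997=368 h(22,24)=(22*31+24)%997=706 h(57,57)=(57*31+57)%997=827 -> [903, 645, 272, 368, 706, 827]
L2: h(903,645)=(903*31+645)%997=722 h(272,368)=(272*31+368)%997=824 h(706,827)=(706*31+827)%997=779 -> [722, 824, 779]
L3: h(722,824)=(722*31+824)%997=275 h(779,779)=(779*31+779)%997=3 -> [275, 3]
L4: h(275,3)=(275*31+3)%997=552 -> [552]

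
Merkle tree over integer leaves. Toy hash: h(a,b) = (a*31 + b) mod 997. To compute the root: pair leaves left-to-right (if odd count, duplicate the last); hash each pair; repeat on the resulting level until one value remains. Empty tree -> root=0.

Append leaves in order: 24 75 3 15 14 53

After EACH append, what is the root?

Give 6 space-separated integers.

After append 24 (leaves=[24]):
  L0: [24]
  root=24
After append 75 (leaves=[24, 75]):
  L0: [24, 75]
  L1: h(24,75)=(24*31+75)%997=819 -> [819]
  root=819
After append 3 (leaves=[24, 75, 3]):
  L0: [24, 75, 3]
  L1: h(24,75)=(24*31+75)%997=819 h(3,3)=(3*31+3)%997=96 -> [819, 96]
  L2: h(819,96)=(819*31+96)%997=560 -> [560]
  root=560
After append 15 (leaves=[24, 75, 3, 15]):
  L0: [24, 75, 3, 15]
  L1: h(24,75)=(24*31+75)%997=819 h(3,15)=(3*31+15)%997=108 -> [819, 108]
  L2: h(819,108)=(819*31+108)%997=572 -> [572]
  root=572
After append 14 (leaves=[24, 75, 3, 15, 14]):
  L0: [24, 75, 3, 15, 14]
  L1: h(24,75)=(24*31+75)%997=819 h(3,15)=(3*31+15)%997=108 h(14,14)=(14*31+14)%997=448 -> [819, 108, 448]
  L2: h(819,108)=(819*31+108)%997=572 h(448,448)=(448*31+448)%997=378 -> [572, 378]
  L3: h(572,378)=(572*31+378)%997=164 -> [164]
  root=164
After append 53 (leaves=[24, 75, 3, 15, 14, 53]):
  L0: [24, 75, 3, 15, 14, 53]
  L1: h(24,75)=(24*31+75)%997=819 h(3,15)=(3*31+15)%997=108 h(14,53)=(14*31+53)%997=487 -> [819, 108, 487]
  L2: h(819,108)=(819*31+108)%997=572 h(487,487)=(487*31+487)%997=629 -> [572, 629]
  L3: h(572,629)=(572*31+629)%997=415 -> [415]
  root=415

Answer: 24 819 560 572 164 415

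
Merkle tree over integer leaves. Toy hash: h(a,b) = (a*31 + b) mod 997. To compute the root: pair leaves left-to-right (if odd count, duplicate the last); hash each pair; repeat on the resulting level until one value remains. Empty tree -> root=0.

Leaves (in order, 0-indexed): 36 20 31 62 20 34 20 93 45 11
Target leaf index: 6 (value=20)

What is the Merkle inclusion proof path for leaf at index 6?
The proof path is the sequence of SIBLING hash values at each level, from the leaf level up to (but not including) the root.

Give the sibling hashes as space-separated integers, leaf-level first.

L0 (leaves): [36, 20, 31, 62, 20, 34, 20, 93, 45, 11], target index=6
L1: h(36,20)=(36*31+20)%997=139 [pair 0] h(31,62)=(31*31+62)%997=26 [pair 1] h(20,34)=(20*31+34)%997=654 [pair 2] h(20,93)=(20*31+93)%997=713 [pair 3] h(45,11)=(45*31+11)%997=409 [pair 4] -> [139, 26, 654, 713, 409]
  Sibling for proof at L0: 93
L2: h(139,26)=(139*31+26)%997=347 [pair 0] h(654,713)=(654*31+713)%997=50 [pair 1] h(409,409)=(409*31+409)%997=127 [pair 2] -> [347, 50, 127]
  Sibling for proof at L1: 654
L3: h(347,50)=(347*31+50)%997=837 [pair 0] h(127,127)=(127*31+127)%997=76 [pair 1] -> [837, 76]
  Sibling for proof at L2: 347
L4: h(837,76)=(837*31+76)%997=101 [pair 0] -> [101]
  Sibling for proof at L3: 76
Root: 101
Proof path (sibling hashes from leaf to root): [93, 654, 347, 76]

Answer: 93 654 347 76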